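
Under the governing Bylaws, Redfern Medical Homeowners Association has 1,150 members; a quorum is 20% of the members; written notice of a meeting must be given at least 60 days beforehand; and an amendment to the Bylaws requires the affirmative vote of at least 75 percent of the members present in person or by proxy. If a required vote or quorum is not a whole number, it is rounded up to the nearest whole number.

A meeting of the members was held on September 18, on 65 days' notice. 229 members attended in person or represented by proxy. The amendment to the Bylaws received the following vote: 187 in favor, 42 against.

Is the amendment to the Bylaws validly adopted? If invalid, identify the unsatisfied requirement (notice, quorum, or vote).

Notice: 65 days given; 60 required. Satisfied.
Quorum: 20% of 1,150 = 230; 229 present. Not satisfied.
Vote: requires three-fourths of those present (229); 3/4 of 229 = 171.75, rounded up to 172, so 172 needed; 187 in favor. Satisfied.

Invalid — quorum requirement not satisfied.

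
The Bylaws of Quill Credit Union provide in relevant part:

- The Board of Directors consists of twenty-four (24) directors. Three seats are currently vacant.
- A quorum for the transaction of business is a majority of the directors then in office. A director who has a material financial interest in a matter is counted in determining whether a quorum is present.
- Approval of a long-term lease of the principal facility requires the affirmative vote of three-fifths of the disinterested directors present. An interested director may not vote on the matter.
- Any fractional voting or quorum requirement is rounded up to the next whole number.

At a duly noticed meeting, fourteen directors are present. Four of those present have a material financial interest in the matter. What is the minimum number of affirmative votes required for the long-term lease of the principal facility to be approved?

6

The long-term lease of the principal facility requires three-fifths of the disinterested directors present (14 − 4 = 10).
3/5 of 10 = 6.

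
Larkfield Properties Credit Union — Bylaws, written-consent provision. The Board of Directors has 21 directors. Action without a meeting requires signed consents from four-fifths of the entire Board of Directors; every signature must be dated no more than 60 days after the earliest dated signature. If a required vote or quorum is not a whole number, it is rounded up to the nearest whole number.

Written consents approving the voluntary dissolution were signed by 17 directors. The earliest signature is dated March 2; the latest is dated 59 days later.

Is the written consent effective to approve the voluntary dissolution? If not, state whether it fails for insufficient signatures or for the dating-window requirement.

Effective — both the signature and dating-window requirements are satisfied.

Signatures required: four-fifths of 21 — 4/5 of 21 = 16.80, rounded up to 17, so 17 needed; 17 signed. Sufficient.
Dating window: the latest signature is 59 days after the earliest; the limit is 60 days. Within the window.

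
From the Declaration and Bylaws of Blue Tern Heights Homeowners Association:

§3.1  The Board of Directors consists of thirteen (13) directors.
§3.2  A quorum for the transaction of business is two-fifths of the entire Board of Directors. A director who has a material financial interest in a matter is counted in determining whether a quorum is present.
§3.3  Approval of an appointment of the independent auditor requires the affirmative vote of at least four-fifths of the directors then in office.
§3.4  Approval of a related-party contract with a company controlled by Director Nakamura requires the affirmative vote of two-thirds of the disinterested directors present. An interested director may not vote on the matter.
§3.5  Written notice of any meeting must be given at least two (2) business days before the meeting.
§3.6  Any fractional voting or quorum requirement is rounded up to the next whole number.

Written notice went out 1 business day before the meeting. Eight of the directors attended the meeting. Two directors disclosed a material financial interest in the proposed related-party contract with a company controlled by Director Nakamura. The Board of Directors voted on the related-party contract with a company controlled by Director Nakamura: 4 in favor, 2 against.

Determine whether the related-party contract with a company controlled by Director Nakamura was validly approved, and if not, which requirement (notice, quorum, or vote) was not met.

Notice: 1 business day given; 2 required (1 < 2). Not satisfied.
Quorum: 8 present (interested directors count toward quorum); quorum is 6. Satisfied.
Vote: the related-party contract with a company controlled by Director Nakamura requires two-thirds of the disinterested directors present (8 − 2 = 6). 2/3 of 6 = 4, so 4 affirmative votes are needed; 4 voted in favor. Satisfied.

Invalid — notice requirement not satisfied.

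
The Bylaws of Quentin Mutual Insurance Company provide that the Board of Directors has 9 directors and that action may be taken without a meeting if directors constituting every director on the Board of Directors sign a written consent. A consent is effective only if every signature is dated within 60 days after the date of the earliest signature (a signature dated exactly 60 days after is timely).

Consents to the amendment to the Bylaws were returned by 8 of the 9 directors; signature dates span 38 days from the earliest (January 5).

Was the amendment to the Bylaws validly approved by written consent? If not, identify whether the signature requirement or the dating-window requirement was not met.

Not effective — insufficient signatures.

Signatures required: the unanimous vote of 9 — unanimous means all 9, so 9 needed; 8 signed. Insufficient.
Dating window: the latest signature is 38 days after the earliest; the limit is 60 days. Within the window.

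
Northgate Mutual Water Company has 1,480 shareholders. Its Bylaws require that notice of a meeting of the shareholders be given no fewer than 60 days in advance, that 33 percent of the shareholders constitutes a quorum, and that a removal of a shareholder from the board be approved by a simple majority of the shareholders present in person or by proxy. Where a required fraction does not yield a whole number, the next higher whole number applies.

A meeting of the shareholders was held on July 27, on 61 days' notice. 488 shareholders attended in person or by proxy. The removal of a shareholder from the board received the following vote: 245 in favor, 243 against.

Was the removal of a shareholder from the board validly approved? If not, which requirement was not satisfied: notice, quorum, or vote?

Notice: 61 days given; 60 required. Satisfied.
Quorum: 33% of 1,480 = 488.40, rounded up to 489; 488 present. Not satisfied.
Vote: requires a majority of those present (488); a majority of 488 is 245, so 245 needed; 245 in favor. Satisfied.

Invalid — quorum requirement not satisfied.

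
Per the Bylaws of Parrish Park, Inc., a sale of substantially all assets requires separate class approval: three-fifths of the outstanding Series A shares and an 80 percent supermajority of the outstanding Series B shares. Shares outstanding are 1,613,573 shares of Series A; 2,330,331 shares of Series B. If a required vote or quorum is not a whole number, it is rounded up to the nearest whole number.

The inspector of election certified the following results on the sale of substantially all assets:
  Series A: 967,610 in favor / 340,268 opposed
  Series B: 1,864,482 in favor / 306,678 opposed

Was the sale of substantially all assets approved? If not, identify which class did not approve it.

Not approved — the Series A shares did not give the required vote.

Series A: 3/5 of 1613573 = 968143.80, rounded up to 968144; 968,144 required, 967,610 in favor — not approved.
Series B: 4/5 of 2330331 = 1864264.80, rounded up to 1864265; 1,864,265 required, 1,864,482 in favor — approved.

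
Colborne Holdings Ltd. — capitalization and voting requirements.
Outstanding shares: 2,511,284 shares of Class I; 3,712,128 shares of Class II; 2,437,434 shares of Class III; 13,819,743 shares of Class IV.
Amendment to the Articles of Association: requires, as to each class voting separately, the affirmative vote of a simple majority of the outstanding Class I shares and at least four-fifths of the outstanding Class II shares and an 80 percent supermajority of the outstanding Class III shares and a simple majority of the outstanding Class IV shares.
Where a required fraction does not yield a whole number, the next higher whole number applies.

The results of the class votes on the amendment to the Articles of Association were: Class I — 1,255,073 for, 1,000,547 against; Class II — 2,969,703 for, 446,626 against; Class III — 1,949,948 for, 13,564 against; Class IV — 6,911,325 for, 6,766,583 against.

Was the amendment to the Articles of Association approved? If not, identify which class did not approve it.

Class I: a majority of 2511284 is 1255643; 1,255,643 required, 1,255,073 in favor — not approved.
Class II: 4/5 of 3712128 = 2969702.40, rounded up to 2969703; 2,969,703 required, 2,969,703 in favor — approved.
Class III: 4/5 of 2437434 = 1949947.20, rounded up to 1949948; 1,949,948 required, 1,949,948 in favor — approved.
Class IV: a majority of 13819743 is 6909872; 6,909,872 required, 6,911,325 in favor — approved.

Not approved — the Class I shares did not give the required vote.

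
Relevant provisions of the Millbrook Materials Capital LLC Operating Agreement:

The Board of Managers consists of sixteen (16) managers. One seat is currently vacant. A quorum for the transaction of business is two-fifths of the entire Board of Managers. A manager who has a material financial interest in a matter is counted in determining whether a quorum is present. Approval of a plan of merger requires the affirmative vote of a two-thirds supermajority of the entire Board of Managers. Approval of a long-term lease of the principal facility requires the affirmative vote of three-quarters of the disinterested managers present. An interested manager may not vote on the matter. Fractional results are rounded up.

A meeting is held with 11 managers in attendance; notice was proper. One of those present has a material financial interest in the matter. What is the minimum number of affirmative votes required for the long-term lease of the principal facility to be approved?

8

The long-term lease of the principal facility requires three-fourths of the disinterested managers present (11 − 1 = 10).
3/4 of 10 = 7.50, rounded up to 8.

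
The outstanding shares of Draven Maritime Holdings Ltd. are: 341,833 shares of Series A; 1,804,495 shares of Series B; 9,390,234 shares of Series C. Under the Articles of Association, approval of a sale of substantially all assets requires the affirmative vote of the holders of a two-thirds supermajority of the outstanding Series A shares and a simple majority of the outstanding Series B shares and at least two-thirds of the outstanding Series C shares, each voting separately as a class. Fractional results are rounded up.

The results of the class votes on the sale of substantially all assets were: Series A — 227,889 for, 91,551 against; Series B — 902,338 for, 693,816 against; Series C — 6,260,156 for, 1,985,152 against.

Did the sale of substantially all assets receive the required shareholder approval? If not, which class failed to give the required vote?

Approved — every class gave the required vote.

Series A: 2/3 of 341833 = 227888.67, rounded up to 227889; 227,889 required, 227,889 in favor — approved.
Series B: a majority of 1804495 is 902248; 902,248 required, 902,338 in favor — approved.
Series C: 2/3 of 9390234 = 6260156; 6,260,156 required, 6,260,156 in favor — approved.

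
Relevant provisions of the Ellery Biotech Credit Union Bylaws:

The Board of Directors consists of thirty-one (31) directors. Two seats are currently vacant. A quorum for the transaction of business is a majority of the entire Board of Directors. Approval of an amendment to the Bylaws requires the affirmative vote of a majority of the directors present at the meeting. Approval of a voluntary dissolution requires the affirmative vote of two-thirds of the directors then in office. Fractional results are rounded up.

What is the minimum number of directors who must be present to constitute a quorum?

A majority of 31 is 16.

16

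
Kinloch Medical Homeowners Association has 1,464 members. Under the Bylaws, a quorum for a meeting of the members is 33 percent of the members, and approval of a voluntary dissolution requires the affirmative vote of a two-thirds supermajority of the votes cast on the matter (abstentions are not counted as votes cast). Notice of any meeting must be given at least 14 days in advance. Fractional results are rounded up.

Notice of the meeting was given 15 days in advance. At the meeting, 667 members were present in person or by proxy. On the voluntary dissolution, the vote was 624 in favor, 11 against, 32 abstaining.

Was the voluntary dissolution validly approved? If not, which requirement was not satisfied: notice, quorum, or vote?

Valid — all requirements satisfied.

Notice: 15 days given; 14 required. Satisfied.
Quorum: 33% of 1,464 = 483.12, rounded up to 484; 667 present. Satisfied.
Vote: requires two-thirds of the votes cast (667 − 32 abstaining = 635); 2/3 of 635 = 423.33, rounded up to 424, so 424 needed; 624 in favor. Satisfied.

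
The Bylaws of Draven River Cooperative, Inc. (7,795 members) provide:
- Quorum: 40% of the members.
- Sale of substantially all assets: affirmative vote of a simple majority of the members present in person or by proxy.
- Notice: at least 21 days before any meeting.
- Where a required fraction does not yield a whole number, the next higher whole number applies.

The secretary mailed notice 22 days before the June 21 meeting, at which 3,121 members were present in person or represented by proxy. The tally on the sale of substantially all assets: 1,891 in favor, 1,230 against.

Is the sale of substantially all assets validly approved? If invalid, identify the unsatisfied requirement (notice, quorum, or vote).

Notice: 22 days given; 21 required. Satisfied.
Quorum: 40% of 7,795 = 3,118; 3,121 present. Satisfied.
Vote: requires a majority of those present (3,121); a majority of 3121 is 1561, so 1,561 needed; 1,891 in favor. Satisfied.

Valid — all requirements satisfied.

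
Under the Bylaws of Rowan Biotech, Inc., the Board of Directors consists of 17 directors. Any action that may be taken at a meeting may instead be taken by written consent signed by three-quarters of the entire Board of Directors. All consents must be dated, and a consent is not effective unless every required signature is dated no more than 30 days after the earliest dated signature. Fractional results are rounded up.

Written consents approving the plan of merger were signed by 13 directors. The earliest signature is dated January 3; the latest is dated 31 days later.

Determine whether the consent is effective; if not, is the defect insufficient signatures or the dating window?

Signatures required: three-quarters of 17 — 3/4 of 17 = 12.75, rounded up to 13, so 13 needed; 13 signed. Sufficient.
Dating window: the latest signature is 31 days after the earliest; the limit is 30 days. Outside the window.

Not effective — dating-window requirement not satisfied.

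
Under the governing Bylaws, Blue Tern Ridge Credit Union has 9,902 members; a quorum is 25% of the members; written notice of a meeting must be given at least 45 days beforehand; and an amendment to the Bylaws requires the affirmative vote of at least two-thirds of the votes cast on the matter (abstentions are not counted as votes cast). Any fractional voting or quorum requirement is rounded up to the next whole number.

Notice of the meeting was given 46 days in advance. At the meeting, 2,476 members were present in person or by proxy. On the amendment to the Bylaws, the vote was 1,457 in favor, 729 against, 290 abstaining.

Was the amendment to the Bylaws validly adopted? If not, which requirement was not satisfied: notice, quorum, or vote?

Notice: 46 days given; 45 required. Satisfied.
Quorum: 25% of 9,902 = 2,475.50, rounded up to 2,476; 2,476 present. Satisfied.
Vote: requires two-thirds of the votes cast (2,476 − 290 abstaining = 2,186); 2/3 of 2186 = 1457.33, rounded up to 1458, so 1,458 needed; 1,457 in favor. Not satisfied.

Invalid — vote requirement not satisfied.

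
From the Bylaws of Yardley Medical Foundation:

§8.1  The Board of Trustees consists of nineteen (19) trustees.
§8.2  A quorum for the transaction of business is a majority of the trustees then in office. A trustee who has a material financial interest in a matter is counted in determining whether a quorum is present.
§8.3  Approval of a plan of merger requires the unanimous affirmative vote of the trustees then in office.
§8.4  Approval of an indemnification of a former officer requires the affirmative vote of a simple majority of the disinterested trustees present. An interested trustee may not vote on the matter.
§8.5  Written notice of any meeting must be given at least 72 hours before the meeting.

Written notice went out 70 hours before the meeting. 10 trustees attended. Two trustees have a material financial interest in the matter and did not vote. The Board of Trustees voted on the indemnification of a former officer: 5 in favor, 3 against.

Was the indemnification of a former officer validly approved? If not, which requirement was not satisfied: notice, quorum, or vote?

Invalid — notice requirement not satisfied.

Notice: 70 hours given; 72 required (70 < 72). Not satisfied.
Quorum: 10 present (interested trustees count toward quorum); quorum is 10. Satisfied.
Vote: the indemnification of a former officer requires a majority of the disinterested trustees present (10 − 2 = 8). A majority of 8 is 5, so 5 affirmative votes are needed; 5 voted in favor. Satisfied.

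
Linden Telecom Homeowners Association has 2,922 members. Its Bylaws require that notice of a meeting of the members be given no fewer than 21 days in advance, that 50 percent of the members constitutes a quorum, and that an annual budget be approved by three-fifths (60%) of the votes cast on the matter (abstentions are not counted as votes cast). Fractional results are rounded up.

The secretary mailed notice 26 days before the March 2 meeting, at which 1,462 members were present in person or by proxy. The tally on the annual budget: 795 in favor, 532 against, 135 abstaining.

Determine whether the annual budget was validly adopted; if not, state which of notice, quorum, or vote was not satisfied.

Notice: 26 days given; 21 required. Satisfied.
Quorum: 50% of 2,922 = 1,461; 1,462 present. Satisfied.
Vote: requires three-fifths of the votes cast (1,462 − 135 abstaining = 1,327); 3/5 of 1327 = 796.20, rounded up to 797, so 797 needed; 795 in favor. Not satisfied.

Invalid — vote requirement not satisfied.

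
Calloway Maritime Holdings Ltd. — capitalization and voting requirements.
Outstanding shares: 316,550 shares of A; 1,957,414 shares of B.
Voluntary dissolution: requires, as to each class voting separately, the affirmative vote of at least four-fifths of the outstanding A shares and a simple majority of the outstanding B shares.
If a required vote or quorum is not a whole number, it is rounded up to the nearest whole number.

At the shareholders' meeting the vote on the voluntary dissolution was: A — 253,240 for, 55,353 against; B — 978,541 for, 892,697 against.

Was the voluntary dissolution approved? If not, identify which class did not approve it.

Not approved — the B shares did not give the required vote.

A: 4/5 of 316550 = 253240; 253,240 required, 253,240 in favor — approved.
B: a majority of 1957414 is 978708; 978,708 required, 978,541 in favor — not approved.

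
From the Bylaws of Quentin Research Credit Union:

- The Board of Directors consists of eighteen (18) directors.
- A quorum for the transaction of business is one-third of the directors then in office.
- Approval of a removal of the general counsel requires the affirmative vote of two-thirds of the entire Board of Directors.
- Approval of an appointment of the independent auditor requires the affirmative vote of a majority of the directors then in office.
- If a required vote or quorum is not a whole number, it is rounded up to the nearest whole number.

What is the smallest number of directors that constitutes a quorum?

6

1/3 of 18 = 6.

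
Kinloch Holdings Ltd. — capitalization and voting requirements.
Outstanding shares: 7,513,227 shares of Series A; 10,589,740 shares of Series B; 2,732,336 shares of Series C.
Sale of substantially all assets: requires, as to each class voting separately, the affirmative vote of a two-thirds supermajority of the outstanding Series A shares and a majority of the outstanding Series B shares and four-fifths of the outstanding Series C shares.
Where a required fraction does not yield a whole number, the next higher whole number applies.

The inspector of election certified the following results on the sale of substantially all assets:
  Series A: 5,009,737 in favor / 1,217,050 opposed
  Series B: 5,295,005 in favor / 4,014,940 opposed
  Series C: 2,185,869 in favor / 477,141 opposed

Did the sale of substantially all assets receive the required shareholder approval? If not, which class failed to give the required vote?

Approved — every class gave the required vote.

Series A: 2/3 of 7513227 = 5008818; 5,008,818 required, 5,009,737 in favor — approved.
Series B: a majority of 10589740 is 5294871; 5,294,871 required, 5,295,005 in favor — approved.
Series C: 4/5 of 2732336 = 2185868.80, rounded up to 2185869; 2,185,869 required, 2,185,869 in favor — approved.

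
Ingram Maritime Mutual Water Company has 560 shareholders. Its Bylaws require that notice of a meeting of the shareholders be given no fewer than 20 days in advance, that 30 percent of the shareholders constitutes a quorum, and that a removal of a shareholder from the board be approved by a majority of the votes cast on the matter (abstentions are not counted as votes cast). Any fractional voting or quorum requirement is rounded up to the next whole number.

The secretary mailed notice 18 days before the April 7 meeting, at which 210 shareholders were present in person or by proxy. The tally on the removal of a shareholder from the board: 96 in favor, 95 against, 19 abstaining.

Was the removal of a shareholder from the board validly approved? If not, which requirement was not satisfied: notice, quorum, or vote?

Notice: 18 days given; 20 required. Not satisfied.
Quorum: 30% of 560 = 168; 210 present. Satisfied.
Vote: requires a majority of the votes cast (210 − 19 abstaining = 191); a majority of 191 is 96, so 96 needed; 96 in favor. Satisfied.

Invalid — notice requirement not satisfied.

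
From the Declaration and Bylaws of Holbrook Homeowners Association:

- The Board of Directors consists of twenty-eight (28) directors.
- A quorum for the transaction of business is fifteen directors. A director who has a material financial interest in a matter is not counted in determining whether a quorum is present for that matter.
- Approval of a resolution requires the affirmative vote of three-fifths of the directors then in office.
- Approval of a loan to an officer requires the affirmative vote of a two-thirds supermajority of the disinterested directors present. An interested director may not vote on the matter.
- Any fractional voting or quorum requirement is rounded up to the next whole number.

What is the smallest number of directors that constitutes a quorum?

15

The quorum is fixed at 15.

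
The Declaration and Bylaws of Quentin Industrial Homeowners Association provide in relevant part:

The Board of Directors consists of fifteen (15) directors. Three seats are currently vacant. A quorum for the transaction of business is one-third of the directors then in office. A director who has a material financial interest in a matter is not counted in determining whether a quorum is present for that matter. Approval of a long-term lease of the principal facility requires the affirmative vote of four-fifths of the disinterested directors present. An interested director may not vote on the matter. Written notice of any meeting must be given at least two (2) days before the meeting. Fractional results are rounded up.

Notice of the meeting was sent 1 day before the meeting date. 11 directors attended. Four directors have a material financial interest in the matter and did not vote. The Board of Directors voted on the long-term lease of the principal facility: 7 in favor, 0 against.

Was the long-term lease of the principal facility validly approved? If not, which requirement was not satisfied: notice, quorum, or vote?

Notice: 1 day given; 2 required (1 < 2). Not satisfied.
Quorum: 11 present, but the 4 interested directors do not count, leaving 7. Quorum is 4. Satisfied.
Vote: the long-term lease of the principal facility requires four-fifths of the disinterested directors present (11 − 4 = 7). 4/5 of 7 = 5.60, rounded up to 6, so 6 affirmative votes are needed; 7 voted in favor. Satisfied.

Invalid — notice requirement not satisfied.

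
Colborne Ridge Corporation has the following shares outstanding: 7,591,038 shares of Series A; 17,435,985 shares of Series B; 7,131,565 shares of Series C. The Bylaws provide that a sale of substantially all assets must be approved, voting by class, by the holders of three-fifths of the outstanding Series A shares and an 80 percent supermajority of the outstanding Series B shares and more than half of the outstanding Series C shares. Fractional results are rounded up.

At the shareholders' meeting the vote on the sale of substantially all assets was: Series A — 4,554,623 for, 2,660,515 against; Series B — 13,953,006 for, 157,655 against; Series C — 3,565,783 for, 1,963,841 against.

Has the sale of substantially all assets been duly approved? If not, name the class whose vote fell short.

Approved — every class gave the required vote.

Series A: 3/5 of 7591038 = 4554622.80, rounded up to 4554623; 4,554,623 required, 4,554,623 in favor — approved.
Series B: 4/5 of 17435985 = 13948788; 13,948,788 required, 13,953,006 in favor — approved.
Series C: a majority of 7131565 is 3565783; 3,565,783 required, 3,565,783 in favor — approved.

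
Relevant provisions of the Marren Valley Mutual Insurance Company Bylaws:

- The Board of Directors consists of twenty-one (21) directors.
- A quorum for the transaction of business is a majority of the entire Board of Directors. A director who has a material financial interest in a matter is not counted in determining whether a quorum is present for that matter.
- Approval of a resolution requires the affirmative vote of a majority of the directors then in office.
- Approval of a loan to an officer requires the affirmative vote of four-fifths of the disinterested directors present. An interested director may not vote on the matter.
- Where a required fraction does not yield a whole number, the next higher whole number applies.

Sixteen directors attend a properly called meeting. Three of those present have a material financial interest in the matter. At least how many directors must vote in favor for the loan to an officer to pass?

The loan to an officer requires four-fifths of the disinterested directors present (16 − 3 = 13).
4/5 of 13 = 10.40, rounded up to 11.

11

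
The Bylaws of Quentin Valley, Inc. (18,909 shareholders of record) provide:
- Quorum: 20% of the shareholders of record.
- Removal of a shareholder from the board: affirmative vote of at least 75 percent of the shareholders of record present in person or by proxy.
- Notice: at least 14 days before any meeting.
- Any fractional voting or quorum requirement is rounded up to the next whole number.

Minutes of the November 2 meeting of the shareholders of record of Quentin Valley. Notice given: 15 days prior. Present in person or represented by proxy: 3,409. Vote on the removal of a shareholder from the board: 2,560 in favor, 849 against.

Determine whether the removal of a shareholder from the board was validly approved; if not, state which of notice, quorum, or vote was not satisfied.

Invalid — quorum requirement not satisfied.

Notice: 15 days given; 14 required. Satisfied.
Quorum: 20% of 18,909 = 3,781.80, rounded up to 3,782; 3,409 present. Not satisfied.
Vote: requires three-fourths of those present (3,409); 3/4 of 3409 = 2556.75, rounded up to 2557, so 2,557 needed; 2,560 in favor. Satisfied.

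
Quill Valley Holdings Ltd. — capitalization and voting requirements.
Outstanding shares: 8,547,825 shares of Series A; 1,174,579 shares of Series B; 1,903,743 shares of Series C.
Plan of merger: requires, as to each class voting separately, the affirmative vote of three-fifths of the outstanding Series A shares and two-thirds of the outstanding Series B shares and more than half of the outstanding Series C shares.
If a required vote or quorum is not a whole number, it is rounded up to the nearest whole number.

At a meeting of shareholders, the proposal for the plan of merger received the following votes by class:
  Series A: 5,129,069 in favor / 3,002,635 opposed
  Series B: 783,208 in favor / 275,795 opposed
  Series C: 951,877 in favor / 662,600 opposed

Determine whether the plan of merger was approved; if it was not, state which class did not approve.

Approved — every class gave the required vote.

Series A: 3/5 of 8547825 = 5128695; 5,128,695 required, 5,129,069 in favor — approved.
Series B: 2/3 of 1174579 = 783052.67, rounded up to 783053; 783,053 required, 783,208 in favor — approved.
Series C: a majority of 1903743 is 951872; 951,872 required, 951,877 in favor — approved.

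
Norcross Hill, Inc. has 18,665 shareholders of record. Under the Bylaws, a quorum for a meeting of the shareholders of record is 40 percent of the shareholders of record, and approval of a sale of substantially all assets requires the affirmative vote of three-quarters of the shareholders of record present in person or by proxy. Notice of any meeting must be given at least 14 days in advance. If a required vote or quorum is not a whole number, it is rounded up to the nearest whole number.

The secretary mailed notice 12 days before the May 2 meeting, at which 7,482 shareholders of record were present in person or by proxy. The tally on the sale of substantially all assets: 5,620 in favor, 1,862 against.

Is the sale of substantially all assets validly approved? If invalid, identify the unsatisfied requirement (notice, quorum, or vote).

Invalid — notice requirement not satisfied.

Notice: 12 days given; 14 required. Not satisfied.
Quorum: 40% of 18,665 = 7,466; 7,482 present. Satisfied.
Vote: requires three-fourths of those present (7,482); 3/4 of 7482 = 5611.50, rounded up to 5612, so 5,612 needed; 5,620 in favor. Satisfied.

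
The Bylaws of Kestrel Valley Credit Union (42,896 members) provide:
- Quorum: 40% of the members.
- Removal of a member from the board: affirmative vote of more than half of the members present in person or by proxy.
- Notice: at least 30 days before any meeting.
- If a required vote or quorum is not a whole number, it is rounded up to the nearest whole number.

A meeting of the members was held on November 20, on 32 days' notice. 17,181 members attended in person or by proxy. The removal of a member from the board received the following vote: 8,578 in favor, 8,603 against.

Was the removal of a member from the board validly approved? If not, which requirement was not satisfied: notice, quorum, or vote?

Notice: 32 days given; 30 required. Satisfied.
Quorum: 40% of 42,896 = 17,158.40, rounded up to 17,159; 17,181 present. Satisfied.
Vote: requires a majority of those present (17,181); a majority of 17181 is 8591, so 8,591 needed; 8,578 in favor. Not satisfied.

Invalid — vote requirement not satisfied.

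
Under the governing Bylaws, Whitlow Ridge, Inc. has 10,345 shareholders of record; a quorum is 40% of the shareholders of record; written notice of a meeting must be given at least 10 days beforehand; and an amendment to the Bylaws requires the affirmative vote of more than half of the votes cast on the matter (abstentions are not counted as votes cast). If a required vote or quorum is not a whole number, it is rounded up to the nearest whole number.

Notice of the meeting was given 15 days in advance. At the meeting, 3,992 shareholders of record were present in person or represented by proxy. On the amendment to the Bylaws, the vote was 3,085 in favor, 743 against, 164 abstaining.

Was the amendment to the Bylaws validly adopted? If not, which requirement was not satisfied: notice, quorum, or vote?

Notice: 15 days given; 10 required. Satisfied.
Quorum: 40% of 10,345 = 4,138; 3,992 present. Not satisfied.
Vote: requires a majority of the votes cast (3,992 − 164 abstaining = 3,828); a majority of 3828 is 1915, so 1,915 needed; 3,085 in favor. Satisfied.

Invalid — quorum requirement not satisfied.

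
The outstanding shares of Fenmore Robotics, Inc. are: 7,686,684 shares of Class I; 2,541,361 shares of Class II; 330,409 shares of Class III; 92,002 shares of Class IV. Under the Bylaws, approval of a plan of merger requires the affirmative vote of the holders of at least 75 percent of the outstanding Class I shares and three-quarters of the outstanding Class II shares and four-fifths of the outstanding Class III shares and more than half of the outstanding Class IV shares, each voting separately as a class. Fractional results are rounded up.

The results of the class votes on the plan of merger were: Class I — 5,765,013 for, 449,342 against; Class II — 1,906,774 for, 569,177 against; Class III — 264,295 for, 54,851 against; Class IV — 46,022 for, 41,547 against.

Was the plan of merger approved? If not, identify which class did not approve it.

Not approved — the Class III shares did not give the required vote.

Class I: 3/4 of 7686684 = 5765013; 5,765,013 required, 5,765,013 in favor — approved.
Class II: 3/4 of 2541361 = 1906020.75, rounded up to 1906021; 1,906,021 required, 1,906,774 in favor — approved.
Class III: 4/5 of 330409 = 264327.20, rounded up to 264328; 264,328 required, 264,295 in favor — not approved.
Class IV: a majority of 92002 is 46002; 46,002 required, 46,022 in favor — approved.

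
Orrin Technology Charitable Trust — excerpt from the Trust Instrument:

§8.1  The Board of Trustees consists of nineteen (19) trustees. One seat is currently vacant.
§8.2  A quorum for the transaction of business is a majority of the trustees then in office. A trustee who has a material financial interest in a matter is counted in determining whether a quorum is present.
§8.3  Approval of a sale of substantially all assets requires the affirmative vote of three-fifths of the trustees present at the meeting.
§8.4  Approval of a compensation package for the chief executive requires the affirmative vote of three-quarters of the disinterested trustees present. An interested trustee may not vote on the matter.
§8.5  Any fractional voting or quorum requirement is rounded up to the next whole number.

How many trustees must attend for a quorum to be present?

10

A majority of 18 is 10.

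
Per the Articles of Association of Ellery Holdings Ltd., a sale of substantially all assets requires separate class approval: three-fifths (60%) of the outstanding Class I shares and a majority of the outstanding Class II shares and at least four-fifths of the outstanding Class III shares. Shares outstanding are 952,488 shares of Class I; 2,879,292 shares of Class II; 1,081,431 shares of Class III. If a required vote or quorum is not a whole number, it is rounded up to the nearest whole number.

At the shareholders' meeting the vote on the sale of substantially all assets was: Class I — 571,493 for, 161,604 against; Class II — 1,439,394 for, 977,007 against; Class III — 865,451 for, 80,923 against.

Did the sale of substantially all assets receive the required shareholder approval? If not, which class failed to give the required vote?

Class I: 3/5 of 952488 = 571492.80, rounded up to 571493; 571,493 required, 571,493 in favor — approved.
Class II: a majority of 2879292 is 1439647; 1,439,647 required, 1,439,394 in favor — not approved.
Class III: 4/5 of 1081431 = 865144.80, rounded up to 865145; 865,145 required, 865,451 in favor — approved.

Not approved — the Class II shares did not give the required vote.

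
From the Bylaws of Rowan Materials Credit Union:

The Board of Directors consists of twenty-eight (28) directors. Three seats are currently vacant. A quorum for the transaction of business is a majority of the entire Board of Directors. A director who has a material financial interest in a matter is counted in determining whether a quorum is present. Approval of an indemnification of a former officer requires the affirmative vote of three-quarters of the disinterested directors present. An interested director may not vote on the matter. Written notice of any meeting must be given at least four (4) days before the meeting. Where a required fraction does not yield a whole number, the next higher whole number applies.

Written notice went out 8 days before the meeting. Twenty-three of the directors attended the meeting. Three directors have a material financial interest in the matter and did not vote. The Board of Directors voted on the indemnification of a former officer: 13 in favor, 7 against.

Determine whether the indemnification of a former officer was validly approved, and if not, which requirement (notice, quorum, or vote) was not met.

Invalid — vote requirement not satisfied.

Notice: 8 days given; 4 required (8 ≥ 4). Satisfied.
Quorum: 23 present (interested directors count toward quorum); quorum is 15. Satisfied.
Vote: the indemnification of a former officer requires three-fourths of the disinterested directors present (23 − 3 = 20). 3/4 of 20 = 15, so 15 affirmative votes are needed; 13 voted in favor. Not satisfied.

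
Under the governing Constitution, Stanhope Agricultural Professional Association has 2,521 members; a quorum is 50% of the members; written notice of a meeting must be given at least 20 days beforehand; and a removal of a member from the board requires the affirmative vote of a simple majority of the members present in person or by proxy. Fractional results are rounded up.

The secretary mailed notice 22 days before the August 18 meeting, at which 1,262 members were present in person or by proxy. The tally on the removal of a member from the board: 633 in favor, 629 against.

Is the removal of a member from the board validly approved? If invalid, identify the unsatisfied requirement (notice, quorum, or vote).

Notice: 22 days given; 20 required. Satisfied.
Quorum: 50% of 2,521 = 1,260.50, rounded up to 1,261; 1,262 present. Satisfied.
Vote: requires a majority of those present (1,262); a majority of 1262 is 632, so 632 needed; 633 in favor. Satisfied.

Valid — all requirements satisfied.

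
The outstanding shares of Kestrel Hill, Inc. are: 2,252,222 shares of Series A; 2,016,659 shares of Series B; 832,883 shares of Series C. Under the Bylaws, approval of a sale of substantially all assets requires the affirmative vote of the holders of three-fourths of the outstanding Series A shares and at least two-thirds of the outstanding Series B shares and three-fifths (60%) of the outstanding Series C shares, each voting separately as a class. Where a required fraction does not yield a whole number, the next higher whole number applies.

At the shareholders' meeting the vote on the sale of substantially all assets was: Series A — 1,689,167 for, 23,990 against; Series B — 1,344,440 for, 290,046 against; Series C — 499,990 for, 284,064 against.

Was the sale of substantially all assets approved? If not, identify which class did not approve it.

Approved — every class gave the required vote.

Series A: 3/4 of 2252222 = 1689166.50, rounded up to 1689167; 1,689,167 required, 1,689,167 in favor — approved.
Series B: 2/3 of 2016659 = 1344439.33, rounded up to 1344440; 1,344,440 required, 1,344,440 in favor — approved.
Series C: 3/5 of 832883 = 499729.80, rounded up to 499730; 499,730 required, 499,990 in favor — approved.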